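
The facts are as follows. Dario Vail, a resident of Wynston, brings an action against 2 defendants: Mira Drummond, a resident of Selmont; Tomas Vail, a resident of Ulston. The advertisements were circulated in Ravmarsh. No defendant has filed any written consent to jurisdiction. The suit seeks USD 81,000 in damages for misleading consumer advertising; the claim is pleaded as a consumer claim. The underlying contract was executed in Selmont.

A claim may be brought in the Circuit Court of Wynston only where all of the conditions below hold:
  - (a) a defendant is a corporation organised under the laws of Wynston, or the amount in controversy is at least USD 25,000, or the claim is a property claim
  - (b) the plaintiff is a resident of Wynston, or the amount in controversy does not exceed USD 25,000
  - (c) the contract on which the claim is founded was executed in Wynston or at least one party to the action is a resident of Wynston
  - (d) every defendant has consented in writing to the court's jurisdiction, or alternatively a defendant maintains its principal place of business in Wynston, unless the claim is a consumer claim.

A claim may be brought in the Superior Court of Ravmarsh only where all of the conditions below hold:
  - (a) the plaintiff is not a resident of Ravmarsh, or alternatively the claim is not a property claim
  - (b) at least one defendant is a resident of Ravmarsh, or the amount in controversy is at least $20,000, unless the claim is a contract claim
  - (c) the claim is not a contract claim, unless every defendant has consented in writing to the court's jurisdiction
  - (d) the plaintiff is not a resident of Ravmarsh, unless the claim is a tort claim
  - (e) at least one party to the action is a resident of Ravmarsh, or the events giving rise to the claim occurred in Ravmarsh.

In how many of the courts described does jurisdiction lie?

The Circuit Court of Wynston:
  (a) The amount in controversy is 81,000 dollars, which meets the USD 25,000 floor — that alternative is enough. Satisfied.
  (b) The plaintiff resides in Wynston, so this disjunct is met. Satisfied.
  (c) Dario Vail resides in Wynston — that alternative is enough. Satisfied.
  (d) No such written consent has been filed; no defendant is a corporation — every alternative fails. The proviso rescues it, though: the claim is a consumer claim. Satisfied.
  → Jurisdiction lies.
The Superior Court of Ravmarsh:
  (a) The plaintiff resides in Wynston, which is not Ravmarsh, so one alternative holds. Condition met.
  (b) The amount in controversy is 81,000 dollars, which meets the $20,000 floor, so this disjunct is met. Condition met.
  (c) The claim is a consumer claim, not a contract claim. Condition met.
  (d) The plaintiff resides in Wynston, which is not Ravmarsh. Condition met.
  (e) The operative events occurred in Ravmarsh — that alternative is enough. Satisfied.
  → All conditions met; jurisdiction exists.
Courts with jurisdiction: the Circuit Court of Wynston, the Superior Court of Ravmarsh — 2 in total.

2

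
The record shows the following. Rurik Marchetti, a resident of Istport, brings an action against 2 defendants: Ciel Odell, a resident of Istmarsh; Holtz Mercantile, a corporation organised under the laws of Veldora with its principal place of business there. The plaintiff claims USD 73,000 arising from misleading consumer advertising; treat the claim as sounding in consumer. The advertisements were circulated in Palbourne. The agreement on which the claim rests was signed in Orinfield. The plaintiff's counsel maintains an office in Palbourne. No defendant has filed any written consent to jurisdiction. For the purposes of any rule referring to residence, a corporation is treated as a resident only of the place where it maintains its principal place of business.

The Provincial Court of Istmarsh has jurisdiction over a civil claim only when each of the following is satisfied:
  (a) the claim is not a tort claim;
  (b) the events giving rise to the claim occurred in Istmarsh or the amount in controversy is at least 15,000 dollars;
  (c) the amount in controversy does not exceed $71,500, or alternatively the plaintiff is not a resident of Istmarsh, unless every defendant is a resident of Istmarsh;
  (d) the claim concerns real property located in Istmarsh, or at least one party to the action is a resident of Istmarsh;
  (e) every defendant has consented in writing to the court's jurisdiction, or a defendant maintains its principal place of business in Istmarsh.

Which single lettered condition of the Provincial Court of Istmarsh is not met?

(e)

The Provincial Court of Istmarsh:
  (a) The claim is a consumer claim, not a tort claim. Condition met.
  (b) The amount in controversy is $73,000, which meets the 15,000 dollars floor — that alternative is enough. Met.
  (c) The plaintiff resides in Istport, which is not Istmarsh — that alternative is enough. Condition met.
  (d) Ciel Odell resides in Istmarsh, so one alternative holds. Condition met.
  (e) No such written consent has been filed; the corporate defendant(s) have their principal place of business in Veldora, not Istmarsh — no alternative holds. Not satisfied.
Only condition (e) fails.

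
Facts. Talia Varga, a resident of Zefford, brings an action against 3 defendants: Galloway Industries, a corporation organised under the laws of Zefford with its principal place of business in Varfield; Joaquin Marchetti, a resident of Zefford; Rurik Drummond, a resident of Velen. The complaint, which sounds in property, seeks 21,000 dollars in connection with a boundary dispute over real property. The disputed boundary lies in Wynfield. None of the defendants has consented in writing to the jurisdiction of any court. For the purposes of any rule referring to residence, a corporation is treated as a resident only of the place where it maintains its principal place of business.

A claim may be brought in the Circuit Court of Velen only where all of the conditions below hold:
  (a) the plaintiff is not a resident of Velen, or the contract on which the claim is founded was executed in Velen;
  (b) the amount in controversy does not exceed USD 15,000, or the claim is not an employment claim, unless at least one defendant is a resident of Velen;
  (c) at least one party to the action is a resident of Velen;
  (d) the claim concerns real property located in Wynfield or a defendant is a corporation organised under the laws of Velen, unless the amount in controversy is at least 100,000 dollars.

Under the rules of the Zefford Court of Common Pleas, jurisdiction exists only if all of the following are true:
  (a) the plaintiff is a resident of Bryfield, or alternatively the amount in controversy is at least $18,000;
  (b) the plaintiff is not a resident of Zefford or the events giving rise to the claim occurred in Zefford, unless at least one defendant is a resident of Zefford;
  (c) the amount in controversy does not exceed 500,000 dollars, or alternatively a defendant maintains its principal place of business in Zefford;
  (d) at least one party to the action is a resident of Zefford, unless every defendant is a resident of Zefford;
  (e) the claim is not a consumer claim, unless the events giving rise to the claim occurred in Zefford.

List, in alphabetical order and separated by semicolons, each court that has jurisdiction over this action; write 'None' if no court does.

the Circuit Court of Velen; the Zefford Court of Common Pleas

The Circuit Court of Velen:
  (a) The plaintiff resides in Zefford, which is not Velen, which satisfies one of the alternatives. Met.
  (b) The claim is a property claim, not an employment claim, so this disjunct is met. Condition met.
  (c) Rurik Drummond resides in Velen. Met.
  (d) The property lies in Wynfield, so this disjunct is met. Satisfied.
  → All conditions met; jurisdiction exists.
The Zefford Court of Common Pleas:
  (a) The amount in controversy is USD 21,000, which meets the 18,000 dollars floor, which satisfies one of the alternatives. Met.
  (b) The plaintiff resides in Zefford; the operative events occurred in Wynfield, not Zefford — none of the alternatives is met. However, Joaquin Marchetti resides in Zefford, so the 'unless' proviso supplies this condition. Satisfied.
  (c) The amount in controversy is USD 21,000, within the $500,000 ceiling, so one alternative holds. Met.
  (d) Talia Varga resides in Zefford. Met.
  (e) The claim is a property claim, not a consumer claim. Satisfied.
  → Jurisdiction lies.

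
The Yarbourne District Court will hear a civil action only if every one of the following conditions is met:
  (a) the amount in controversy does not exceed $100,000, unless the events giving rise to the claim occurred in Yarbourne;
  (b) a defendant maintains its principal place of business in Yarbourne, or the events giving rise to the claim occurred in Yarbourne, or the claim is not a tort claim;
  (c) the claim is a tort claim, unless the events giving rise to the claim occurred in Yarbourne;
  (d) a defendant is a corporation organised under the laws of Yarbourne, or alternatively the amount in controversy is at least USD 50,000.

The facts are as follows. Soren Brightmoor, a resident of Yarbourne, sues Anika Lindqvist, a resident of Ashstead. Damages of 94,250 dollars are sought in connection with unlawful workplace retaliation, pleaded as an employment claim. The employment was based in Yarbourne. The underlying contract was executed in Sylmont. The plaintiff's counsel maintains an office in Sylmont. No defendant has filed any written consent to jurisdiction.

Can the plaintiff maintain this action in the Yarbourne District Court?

The Yarbourne District Court:
  (a) The amount in controversy is USD 94,250, within the $100,000 ceiling. Satisfied.
  (b) The operative events occurred in Yarbourne — that alternative is enough. Met.
  (c) The claim is an employment claim, not a tort claim. But the operative events occurred in Yarbourne, and the 'unless' clause therefore excuses the requirement. Satisfied.
  (d) The amount in controversy is USD 94,250, which meets the 50,000 dollars floor, which satisfies one of the alternatives. Met.
  → The court has jurisdiction.

Yes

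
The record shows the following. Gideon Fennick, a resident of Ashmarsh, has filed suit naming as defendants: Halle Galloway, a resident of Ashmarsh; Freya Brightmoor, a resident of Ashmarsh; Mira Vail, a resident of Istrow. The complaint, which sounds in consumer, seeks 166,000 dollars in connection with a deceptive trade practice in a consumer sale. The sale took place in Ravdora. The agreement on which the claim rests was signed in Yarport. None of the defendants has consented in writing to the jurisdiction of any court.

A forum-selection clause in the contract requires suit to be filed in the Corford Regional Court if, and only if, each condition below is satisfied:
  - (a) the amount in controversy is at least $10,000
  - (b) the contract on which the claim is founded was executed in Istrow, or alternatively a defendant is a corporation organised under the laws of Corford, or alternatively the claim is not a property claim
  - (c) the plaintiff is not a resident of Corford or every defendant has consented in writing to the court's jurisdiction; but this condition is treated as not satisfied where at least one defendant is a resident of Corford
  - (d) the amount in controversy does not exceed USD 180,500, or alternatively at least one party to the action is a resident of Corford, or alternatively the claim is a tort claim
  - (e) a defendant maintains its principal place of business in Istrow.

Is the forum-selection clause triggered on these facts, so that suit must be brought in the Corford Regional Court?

The Corford Regional Court:
  (a) The amount in controversy is 166,000 dollars, which meets the $10,000 floor. Met.
  (b) The claim is a consumer claim, not a property claim, so this disjunct is met. Satisfied.
  (c) The plaintiff resides in Ashmarsh, which is not Corford, which satisfies one of the alternatives. The exception is not triggered, since no defendant resides in Corford (they reside in Ashmarsh, Ashmarsh, Istrow). Met.
  (d) The amount in controversy is USD 166,000, within the USD 180,500 ceiling, which satisfies one of the alternatives. Condition met.
  (e) No defendant is a corporation. Condition not met.
  → The clause does not apply.

No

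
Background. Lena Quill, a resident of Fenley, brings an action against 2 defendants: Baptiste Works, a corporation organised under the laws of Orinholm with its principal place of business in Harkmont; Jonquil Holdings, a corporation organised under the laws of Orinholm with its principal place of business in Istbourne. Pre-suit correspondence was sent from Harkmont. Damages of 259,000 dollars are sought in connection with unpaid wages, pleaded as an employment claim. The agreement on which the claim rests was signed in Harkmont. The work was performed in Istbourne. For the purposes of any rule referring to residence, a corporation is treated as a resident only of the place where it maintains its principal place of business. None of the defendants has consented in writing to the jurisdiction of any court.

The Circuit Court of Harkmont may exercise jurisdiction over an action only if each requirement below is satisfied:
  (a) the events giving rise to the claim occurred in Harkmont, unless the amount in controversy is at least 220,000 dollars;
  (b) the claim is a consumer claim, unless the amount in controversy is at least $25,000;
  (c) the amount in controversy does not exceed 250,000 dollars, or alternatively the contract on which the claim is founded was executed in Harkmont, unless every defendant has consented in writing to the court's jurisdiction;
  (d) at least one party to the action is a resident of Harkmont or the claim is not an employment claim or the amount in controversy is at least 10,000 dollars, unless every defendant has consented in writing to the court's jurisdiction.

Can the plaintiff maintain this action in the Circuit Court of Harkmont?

The Circuit Court of Harkmont:
  (a) The operative events occurred in Istbourne, not Harkmont. But the amount in controversy is USD 259,000, which meets the USD 220,000 floor, and the 'unless' clause therefore excuses the requirement. Met.
  (b) The claim is an employment claim, not a consumer claim. But the amount in controversy is USD 259,000, which meets the $25,000 floor, and the 'unless' clause therefore excuses the requirement. Satisfied.
  (c) The contract was executed in Harkmont, so this disjunct is met. Met.
  (d) Baptiste Works resides in Harkmont — that alternative is enough. Condition met.
  → The court has jurisdiction.

Yes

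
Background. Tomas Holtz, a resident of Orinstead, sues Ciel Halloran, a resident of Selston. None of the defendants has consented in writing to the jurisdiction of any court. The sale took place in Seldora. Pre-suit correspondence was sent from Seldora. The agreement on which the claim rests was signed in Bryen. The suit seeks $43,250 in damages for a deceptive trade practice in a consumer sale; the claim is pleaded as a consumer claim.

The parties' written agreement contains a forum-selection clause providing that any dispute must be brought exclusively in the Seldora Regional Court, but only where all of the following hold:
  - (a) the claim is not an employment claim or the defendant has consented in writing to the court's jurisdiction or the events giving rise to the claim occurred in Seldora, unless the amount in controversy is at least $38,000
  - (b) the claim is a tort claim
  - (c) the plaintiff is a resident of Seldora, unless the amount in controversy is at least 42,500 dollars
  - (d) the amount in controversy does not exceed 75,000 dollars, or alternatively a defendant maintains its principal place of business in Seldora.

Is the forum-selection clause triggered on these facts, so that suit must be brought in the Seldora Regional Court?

The Seldora Regional Court:
  (a) The claim is a consumer claim, not an employment claim, so one alternative holds. Satisfied.
  (b) The claim is a consumer claim, not a tort claim. Not met.
  (c) The plaintiff resides in Orinstead, not Seldora. However, the amount in controversy is $43,250, which meets the USD 42,500 floor, so the 'unless' proviso supplies this condition. Condition met.
  (d) The amount in controversy is 43,250 dollars, within the USD 75,000 ceiling, which satisfies one of the alternatives. Condition met.
  → The clause does not apply.

No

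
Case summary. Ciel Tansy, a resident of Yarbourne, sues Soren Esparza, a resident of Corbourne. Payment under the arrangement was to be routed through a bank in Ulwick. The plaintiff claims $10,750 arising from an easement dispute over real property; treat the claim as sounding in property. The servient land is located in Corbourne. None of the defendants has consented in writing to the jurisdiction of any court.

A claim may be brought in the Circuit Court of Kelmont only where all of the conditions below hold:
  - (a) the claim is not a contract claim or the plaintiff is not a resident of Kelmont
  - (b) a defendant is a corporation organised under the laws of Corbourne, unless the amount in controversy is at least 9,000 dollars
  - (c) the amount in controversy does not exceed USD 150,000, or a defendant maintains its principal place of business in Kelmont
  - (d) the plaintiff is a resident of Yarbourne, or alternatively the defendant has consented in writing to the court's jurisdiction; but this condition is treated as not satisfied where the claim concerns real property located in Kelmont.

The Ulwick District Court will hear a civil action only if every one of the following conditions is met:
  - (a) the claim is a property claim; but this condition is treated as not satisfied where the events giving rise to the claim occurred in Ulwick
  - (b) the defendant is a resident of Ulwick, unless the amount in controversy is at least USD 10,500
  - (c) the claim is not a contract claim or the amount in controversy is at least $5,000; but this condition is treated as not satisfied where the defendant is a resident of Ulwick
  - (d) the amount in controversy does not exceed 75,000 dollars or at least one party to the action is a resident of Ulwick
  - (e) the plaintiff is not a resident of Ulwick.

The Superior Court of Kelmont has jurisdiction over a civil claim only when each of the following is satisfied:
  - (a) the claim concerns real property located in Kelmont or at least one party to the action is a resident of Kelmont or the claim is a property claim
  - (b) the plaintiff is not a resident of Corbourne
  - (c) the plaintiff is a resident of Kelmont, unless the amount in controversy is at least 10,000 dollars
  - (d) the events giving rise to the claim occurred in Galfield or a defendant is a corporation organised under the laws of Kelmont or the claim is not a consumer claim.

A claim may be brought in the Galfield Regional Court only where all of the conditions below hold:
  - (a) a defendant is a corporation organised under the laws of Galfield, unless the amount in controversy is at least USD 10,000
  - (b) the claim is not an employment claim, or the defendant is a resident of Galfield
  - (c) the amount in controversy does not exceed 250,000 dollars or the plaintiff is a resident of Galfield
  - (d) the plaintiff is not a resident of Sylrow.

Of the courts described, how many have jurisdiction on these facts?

4

The Circuit Court of Kelmont:
  (a) The claim is a property claim, not a contract claim, which satisfies one of the alternatives. Met.
  (b) No defendant is a corporation. But the amount in controversy is 10,750 dollars, which meets the USD 9,000 floor, and the 'unless' clause therefore excuses the requirement. Met.
  (c) The amount in controversy is 10,750 dollars, within the USD 150,000 ceiling — that alternative is enough. Condition met.
  (d) The plaintiff resides in Yarbourne, so this disjunct is met. And the carve-out is inapplicable — the property lies in Corbourne, not Kelmont. Met.
  → All conditions met; jurisdiction exists.
The Ulwick District Court:
  (a) The claim is a property claim. The exception is not triggered, since the operative events occurred in Corbourne, not Ulwick. Satisfied.
  (b) The defendant resides in Corbourne, not Ulwick. The proviso rescues it, though: the amount in controversy is 10,750 dollars, which meets the $10,500 floor. Met.
  (c) The claim is a property claim, not a contract claim — that alternative is enough. The exception is not triggered, since the defendant resides in Corbourne, not Ulwick. Met.
  (d) The amount in controversy is $10,750, within the 75,000 dollars ceiling, so one alternative holds. Satisfied.
  (e) The plaintiff resides in Yarbourne, which is not Ulwick. Met.
  → Every requirement is satisfied — jurisdiction.
The Superior Court of Kelmont:
  (a) The claim is a property claim — that alternative is enough. Satisfied.
  (b) The plaintiff resides in Yarbourne, which is not Corbourne. Met.
  (c) The plaintiff resides in Yarbourne, not Kelmont. The proviso rescues it, though: the amount in controversy is $10,750, which meets the $10,000 floor. Met.
  (d) The claim is a property claim, not a consumer claim, which satisfies one of the alternatives. Met.
  → Jurisdiction lies.
The Galfield Regional Court:
  (a) No defendant is a corporation. However, the amount in controversy is $10,750, which meets the USD 10,000 floor, so the 'unless' proviso supplies this condition. Satisfied.
  (b) The claim is a property claim, not an employment claim — that alternative is enough. Condition met.
  (c) The amount in controversy is 10,750 dollars, within the 250,000 dollars ceiling — that alternative is enough. Condition met.
  (d) The plaintiff resides in Yarbourne, which is not Sylrow. Condition met.
  → Jurisdiction lies.
Courts with jurisdiction: the Circuit Court of Kelmont, the Ulwick District Court, the Superior Court of Kelmont, the Galfield Regional Court — 4 in total.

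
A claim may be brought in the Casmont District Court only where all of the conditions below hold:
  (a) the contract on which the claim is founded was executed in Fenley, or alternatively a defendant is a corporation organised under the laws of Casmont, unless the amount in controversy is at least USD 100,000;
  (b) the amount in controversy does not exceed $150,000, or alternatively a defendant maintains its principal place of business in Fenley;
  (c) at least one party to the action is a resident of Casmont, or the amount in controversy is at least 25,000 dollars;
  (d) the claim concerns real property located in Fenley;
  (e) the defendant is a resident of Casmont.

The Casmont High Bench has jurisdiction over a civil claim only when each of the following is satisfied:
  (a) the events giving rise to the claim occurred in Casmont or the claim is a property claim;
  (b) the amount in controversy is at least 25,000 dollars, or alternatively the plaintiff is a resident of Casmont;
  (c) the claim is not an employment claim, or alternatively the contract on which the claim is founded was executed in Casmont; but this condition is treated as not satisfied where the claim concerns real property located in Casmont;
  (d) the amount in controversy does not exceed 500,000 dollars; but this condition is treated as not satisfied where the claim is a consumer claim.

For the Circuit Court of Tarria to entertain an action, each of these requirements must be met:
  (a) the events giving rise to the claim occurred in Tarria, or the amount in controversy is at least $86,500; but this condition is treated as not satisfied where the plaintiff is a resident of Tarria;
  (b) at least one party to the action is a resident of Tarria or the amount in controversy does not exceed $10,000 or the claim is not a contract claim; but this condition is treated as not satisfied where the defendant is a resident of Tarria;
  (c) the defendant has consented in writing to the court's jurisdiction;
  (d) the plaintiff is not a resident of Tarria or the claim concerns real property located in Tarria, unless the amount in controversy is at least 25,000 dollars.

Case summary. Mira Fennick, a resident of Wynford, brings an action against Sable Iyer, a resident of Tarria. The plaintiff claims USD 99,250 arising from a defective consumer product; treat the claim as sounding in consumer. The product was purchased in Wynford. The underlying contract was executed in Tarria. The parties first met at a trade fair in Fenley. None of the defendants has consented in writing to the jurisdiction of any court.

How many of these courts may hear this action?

0

The Casmont District Court:
  (a) The contract was executed in Tarria, not Fenley; no defendant is a corporation — every alternative fails. Nor does the 'unless' clause help: the amount in controversy is USD 99,250, below the 100,000 dollars floor. Not satisfied.
  (b) The amount in controversy is USD 99,250, within the $150,000 ceiling, so this disjunct is met. Met.
  (c) The amount in controversy is USD 99,250, which meets the USD 25,000 floor, so this disjunct is met. Met.
  (d) The claim does not concern real property. Not satisfied.
  (e) The defendant resides in Tarria, not Casmont. Fails.
  → At least one condition fails; no jurisdiction.
The Casmont High Bench:
  (a) The operative events occurred in Wynford, not Casmont; the claim is a consumer claim, not a property claim — every alternative fails. Not met.
  (b) The amount in controversy is 99,250 dollars, which meets the 25,000 dollars floor, so one alternative holds. Met.
  (c) The claim is a consumer claim, not an employment claim, which satisfies one of the alternatives. The exception is not triggered, since the claim does not concern real property. Condition met.
  (d) The amount in controversy is $99,250, within the 500,000 dollars ceiling. But the carve-out bites: the claim is a consumer claim. Fails.
  → The court lacks jurisdiction.
The Circuit Court of Tarria:
  (a) The amount in controversy is USD 99,250, which meets the 86,500 dollars floor — that alternative is enough. The carve-out does not apply: the plaintiff resides in Wynford, not Tarria. Condition met.
  (b) Sable Iyer resides in Tarria, so this disjunct is met. But the defendant resides in Tarria, triggering the carve-out and defeating this condition. Fails.
  (c) No such written consent has been filed. Fails.
  (d) The plaintiff resides in Wynford, which is not Tarria — that alternative is enough. Met.
  → No jurisdiction.
No court satisfies all of its conditions.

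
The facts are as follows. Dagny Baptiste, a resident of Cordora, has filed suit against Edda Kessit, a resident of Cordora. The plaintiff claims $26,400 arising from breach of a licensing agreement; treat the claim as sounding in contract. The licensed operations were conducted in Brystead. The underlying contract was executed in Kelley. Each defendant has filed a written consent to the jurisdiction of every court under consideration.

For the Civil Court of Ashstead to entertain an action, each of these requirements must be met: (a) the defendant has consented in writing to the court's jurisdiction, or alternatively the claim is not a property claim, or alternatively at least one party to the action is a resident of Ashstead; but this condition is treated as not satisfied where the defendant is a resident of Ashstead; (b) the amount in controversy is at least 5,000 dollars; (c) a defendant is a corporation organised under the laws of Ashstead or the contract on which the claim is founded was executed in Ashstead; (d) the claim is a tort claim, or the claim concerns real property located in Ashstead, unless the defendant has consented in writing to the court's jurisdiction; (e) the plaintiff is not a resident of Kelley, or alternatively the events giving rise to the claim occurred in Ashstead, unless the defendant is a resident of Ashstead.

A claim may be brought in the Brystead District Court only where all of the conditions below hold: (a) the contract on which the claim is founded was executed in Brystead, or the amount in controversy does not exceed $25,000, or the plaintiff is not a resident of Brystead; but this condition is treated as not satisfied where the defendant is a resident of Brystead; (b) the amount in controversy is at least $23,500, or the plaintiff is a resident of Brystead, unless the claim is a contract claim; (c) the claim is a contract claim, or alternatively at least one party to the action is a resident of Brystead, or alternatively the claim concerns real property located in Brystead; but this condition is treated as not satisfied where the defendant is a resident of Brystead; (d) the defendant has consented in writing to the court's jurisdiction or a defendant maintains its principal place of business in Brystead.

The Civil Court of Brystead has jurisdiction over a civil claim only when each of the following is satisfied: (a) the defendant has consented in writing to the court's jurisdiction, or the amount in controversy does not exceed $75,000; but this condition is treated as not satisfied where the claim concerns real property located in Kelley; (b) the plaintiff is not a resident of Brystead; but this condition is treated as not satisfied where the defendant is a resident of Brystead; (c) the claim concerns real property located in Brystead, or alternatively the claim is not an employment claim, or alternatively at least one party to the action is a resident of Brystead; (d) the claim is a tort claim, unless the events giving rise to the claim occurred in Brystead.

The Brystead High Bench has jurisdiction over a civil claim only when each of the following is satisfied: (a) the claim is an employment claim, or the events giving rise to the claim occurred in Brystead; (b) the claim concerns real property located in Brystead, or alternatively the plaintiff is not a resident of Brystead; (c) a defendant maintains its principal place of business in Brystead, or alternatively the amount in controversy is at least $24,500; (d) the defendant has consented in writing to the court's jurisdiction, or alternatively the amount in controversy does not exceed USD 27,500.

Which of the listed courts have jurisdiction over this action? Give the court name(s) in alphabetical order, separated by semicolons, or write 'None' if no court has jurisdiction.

the Brystead District Court; the Brystead High Bench; the Civil Court of Brystead

The Civil Court of Ashstead:
  (a) Every defendant has filed written consent — that alternative is enough. The carve-out does not apply: the defendant resides in Cordora, not Ashstead. Met.
  (b) The amount in controversy is 26,400 dollars, which meets the $5,000 floor. Met.
  (c) No defendant is a corporation; the contract was executed in Kelley, not Ashstead — none of the alternatives is met. Condition not met.
  (d) The claim is a contract claim, not a tort claim; the claim does not concern real property — no alternative holds. However, every defendant has filed written consent, so the 'unless' proviso supplies this condition. Condition met.
  (e) The plaintiff resides in Cordora, which is not Kelley, which satisfies one of the alternatives. Satisfied.
  → Not every requirement is met — no jurisdiction.
The Brystead District Court:
  (a) The plaintiff resides in Cordora, which is not Brystead, so this disjunct is met. And the carve-out is inapplicable — the defendant resides in Cordora, not Brystead. Satisfied.
  (b) The amount in controversy is USD 26,400, which meets the 23,500 dollars floor, so this disjunct is met. Condition met.
  (c) The claim is a contract claim, so one alternative holds. The carve-out does not apply: the defendant resides in Cordora, not Brystead. Satisfied.
  (d) Every defendant has filed written consent, so one alternative holds. Satisfied.
  → Jurisdiction lies.
The Civil Court of Brystead:
  (a) Every defendant has filed written consent, so this disjunct is met. The exception is not triggered, since the claim does not concern real property. Met.
  (b) The plaintiff resides in Cordora, which is not Brystead. The exception is not triggered, since the defendant resides in Cordora, not Brystead. Met.
  (c) The claim is a contract claim, not an employment claim, so this disjunct is met. Condition met.
  (d) The claim is a contract claim, not a tort claim. But the operative events occurred in Brystead, and the 'unless' clause therefore excuses the requirement. Met.
  → All conditions met; jurisdiction exists.
The Brystead High Bench:
  (a) The operative events occurred in Brystead, which satisfies one of the alternatives. Met.
  (b) The plaintiff resides in Cordora, which is not Brystead — that alternative is enough. Met.
  (c) The amount in controversy is 26,400 dollars, which meets the $24,500 floor — that alternative is enough. Met.
  (d) Every defendant has filed written consent, so one alternative holds. Met.
  → Jurisdiction lies.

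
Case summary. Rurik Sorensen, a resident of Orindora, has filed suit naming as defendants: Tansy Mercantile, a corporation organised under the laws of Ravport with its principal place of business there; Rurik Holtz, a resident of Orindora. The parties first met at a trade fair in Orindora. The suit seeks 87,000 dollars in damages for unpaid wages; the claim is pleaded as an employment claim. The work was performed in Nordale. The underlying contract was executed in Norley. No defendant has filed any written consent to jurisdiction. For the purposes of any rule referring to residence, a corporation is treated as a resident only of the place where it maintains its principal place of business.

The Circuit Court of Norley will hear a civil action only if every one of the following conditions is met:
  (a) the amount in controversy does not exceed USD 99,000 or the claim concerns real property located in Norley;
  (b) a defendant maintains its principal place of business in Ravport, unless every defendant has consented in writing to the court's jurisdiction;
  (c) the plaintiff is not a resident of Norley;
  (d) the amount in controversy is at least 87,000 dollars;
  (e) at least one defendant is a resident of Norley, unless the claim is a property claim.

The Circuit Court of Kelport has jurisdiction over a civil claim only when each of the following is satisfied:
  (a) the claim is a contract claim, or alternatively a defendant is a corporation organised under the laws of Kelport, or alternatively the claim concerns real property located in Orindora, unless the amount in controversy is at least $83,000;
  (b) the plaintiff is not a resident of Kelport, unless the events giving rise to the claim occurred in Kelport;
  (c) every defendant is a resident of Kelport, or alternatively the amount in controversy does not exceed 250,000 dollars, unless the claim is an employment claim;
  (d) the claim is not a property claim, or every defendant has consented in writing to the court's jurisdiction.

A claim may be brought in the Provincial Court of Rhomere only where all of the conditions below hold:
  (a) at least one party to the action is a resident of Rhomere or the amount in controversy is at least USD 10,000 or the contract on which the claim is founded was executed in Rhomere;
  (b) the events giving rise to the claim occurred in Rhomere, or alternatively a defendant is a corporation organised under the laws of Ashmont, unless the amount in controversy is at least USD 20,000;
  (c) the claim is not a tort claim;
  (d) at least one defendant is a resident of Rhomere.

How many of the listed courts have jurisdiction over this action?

The Circuit Court of Norley:
  (a) The amount in controversy is $87,000, within the USD 99,000 ceiling, so one alternative holds. Satisfied.
  (b) Tansy Mercantile has its principal place of business in Ravport. Condition met.
  (c) The plaintiff resides in Orindora, which is not Norley. Satisfied.
  (d) The amount in controversy is 87,000 dollars, which meets the $87,000 floor. Condition met.
  (e) No defendant resides in Norley (they reside in Ravport, Orindora). The proviso offers no rescue either, since the claim is an employment claim, not a property claim. Not met.
  → No jurisdiction.
The Circuit Court of Kelport:
  (a) The claim is an employment claim, not a contract claim; the corporate defendant(s) are organised in Ravport, not Kelport; the claim does not concern real property — none of the alternatives is met. The proviso rescues it, though: the amount in controversy is $87,000, which meets the USD 83,000 floor. Condition met.
  (b) The plaintiff resides in Orindora, which is not Kelport. Condition met.
  (c) The amount in controversy is 87,000 dollars, within the USD 250,000 ceiling — that alternative is enough. Condition met.
  (d) The claim is an employment claim, not a property claim, so one alternative holds. Condition met.
  → Every requirement is satisfied — jurisdiction.
The Provincial Court of Rhomere:
  (a) The amount in controversy is 87,000 dollars, which meets the $10,000 floor, so one alternative holds. Condition met.
  (b) The operative events occurred in Nordale, not Rhomere; the corporate defendant(s) are organised in Ravport, not Ashmont — every alternative fails. However, the amount in controversy is 87,000 dollars, which meets the $20,000 floor, so the 'unless' proviso supplies this condition. Condition met.
  (c) The claim is an employment claim, not a tort claim. Met.
  (d) No defendant resides in Rhomere (they reside in Ravport, Orindora). Not met.
  → The court lacks jurisdiction.
Courts with jurisdiction: the Circuit Court of Kelport — 1 in total.

1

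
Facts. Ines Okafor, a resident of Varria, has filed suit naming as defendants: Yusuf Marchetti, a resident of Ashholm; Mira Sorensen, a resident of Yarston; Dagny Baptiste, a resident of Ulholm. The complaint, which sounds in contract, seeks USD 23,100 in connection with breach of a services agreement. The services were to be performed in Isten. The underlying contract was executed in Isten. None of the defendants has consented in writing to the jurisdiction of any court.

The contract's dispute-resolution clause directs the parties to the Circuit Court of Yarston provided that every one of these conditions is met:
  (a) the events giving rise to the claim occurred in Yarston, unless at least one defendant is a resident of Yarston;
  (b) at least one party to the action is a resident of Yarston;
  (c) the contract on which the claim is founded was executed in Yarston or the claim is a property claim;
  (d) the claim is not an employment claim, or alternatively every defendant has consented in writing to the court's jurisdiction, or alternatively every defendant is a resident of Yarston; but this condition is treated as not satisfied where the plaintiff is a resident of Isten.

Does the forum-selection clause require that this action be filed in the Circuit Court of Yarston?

The Circuit Court of Yarston:
  (a) The operative events occurred in Isten, not Yarston. The proviso rescues it, though: Mira Sorensen resides in Yarston. Satisfied.
  (b) Mira Sorensen resides in Yarston. Condition met.
  (c) The contract was executed in Isten, not Yarston; the claim is a contract claim, not a property claim — no alternative holds. Fails.
  (d) The claim is a contract claim, not an employment claim — that alternative is enough. And the carve-out is inapplicable — the plaintiff resides in Varria, not Isten. Satisfied.
  → Forum clause is not triggered.

No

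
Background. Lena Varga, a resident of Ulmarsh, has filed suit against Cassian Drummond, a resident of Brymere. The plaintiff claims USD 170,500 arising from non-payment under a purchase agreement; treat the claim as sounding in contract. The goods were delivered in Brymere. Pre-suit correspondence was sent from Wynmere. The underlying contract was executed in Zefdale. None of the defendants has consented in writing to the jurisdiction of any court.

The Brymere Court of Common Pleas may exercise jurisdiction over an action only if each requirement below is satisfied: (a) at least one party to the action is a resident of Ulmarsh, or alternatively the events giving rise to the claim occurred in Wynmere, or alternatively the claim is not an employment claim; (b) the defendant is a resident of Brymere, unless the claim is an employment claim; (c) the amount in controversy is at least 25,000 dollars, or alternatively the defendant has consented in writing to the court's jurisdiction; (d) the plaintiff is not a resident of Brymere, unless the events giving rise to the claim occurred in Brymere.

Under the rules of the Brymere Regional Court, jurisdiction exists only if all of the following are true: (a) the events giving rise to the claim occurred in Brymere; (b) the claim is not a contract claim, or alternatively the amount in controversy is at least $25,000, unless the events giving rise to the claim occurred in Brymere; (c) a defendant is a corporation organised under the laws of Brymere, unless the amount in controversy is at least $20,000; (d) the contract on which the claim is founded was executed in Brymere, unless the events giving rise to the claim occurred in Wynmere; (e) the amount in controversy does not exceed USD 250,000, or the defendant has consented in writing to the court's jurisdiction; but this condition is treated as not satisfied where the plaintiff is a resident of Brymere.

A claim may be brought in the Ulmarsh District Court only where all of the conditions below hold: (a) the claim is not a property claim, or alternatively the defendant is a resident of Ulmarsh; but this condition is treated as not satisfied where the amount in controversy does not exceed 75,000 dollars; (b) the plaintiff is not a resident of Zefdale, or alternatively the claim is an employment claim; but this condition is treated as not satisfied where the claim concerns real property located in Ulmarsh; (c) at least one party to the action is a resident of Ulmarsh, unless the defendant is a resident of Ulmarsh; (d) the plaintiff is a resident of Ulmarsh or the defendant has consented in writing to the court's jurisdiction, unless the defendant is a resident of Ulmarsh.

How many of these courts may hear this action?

The Brymere Court of Common Pleas:
  (a) Lena Varga resides in Ulmarsh, so this disjunct is met. Met.
  (b) The defendant resides in Brymere. Satisfied.
  (c) The amount in controversy is $170,500, which meets the USD 25,000 floor — that alternative is enough. Condition met.
  (d) The plaintiff resides in Ulmarsh, which is not Brymere. Satisfied.
  → Every requirement is satisfied — jurisdiction.
The Brymere Regional Court:
  (a) The operative events occurred in Brymere. Satisfied.
  (b) The amount in controversy is $170,500, which meets the 25,000 dollars floor, so this disjunct is met. Condition met.
  (c) No defendant is a corporation. However, the amount in controversy is $170,500, which meets the USD 20,000 floor, so the 'unless' proviso supplies this condition. Satisfied.
  (d) The contract was executed in Zefdale, not Brymere. Nor does the 'unless' clause help: the operative events occurred in Brymere, not Wynmere. Not met.
  (e) The amount in controversy is $170,500, within the $250,000 ceiling, so this disjunct is met. The exception is not triggered, since the plaintiff resides in Ulmarsh, not Brymere. Met.
  → At least one condition fails; no jurisdiction.
The Ulmarsh District Court:
  (a) The claim is a contract claim, not a property claim — that alternative is enough. The carve-out does not apply: the amount in controversy is 170,500 dollars, above the $75,000 ceiling. Satisfied.
  (b) The plaintiff resides in Ulmarsh, which is not Zefdale, so one alternative holds. The carve-out does not apply: the claim does not concern real property. Satisfied.
  (c) Lena Varga resides in Ulmarsh. Condition met.
  (d) The plaintiff resides in Ulmarsh, which satisfies one of the alternatives. Satisfied.
  → All conditions met; jurisdiction exists.
Courts with jurisdiction: the Brymere Court of Common Pleas, the Ulmarsh District Court — 2 in total.

2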